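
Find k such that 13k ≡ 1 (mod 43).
13^(-1) ≡ 10 (mod 43). Verification: 13 × 10 = 130 ≡ 1 (mod 43)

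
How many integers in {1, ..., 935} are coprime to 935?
640

Prime factorization: 935 = 5 × 11 × 17
Using the formula φ(n) = n × Π(1 - 1/p) for each prime factor p:
φ(935) = 935 × (1 - 1/5) × (1 - 1/11) × (1 - 1/17)
φ(935) = 640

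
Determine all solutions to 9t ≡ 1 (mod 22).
5

Since gcd(9, 22) = 1 divides 1, a solution exists.
Multiply both sides by the inverse of 9 mod 22:
  9^(-1) mod 22 = 5
  x ≡ 5 × 1 ≡ 5 ≡ 5 (mod 22)
Verification: 9 × 5 = 45 = 2 × 22 + 1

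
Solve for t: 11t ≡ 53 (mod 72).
31

Since gcd(11, 72) = 1 divides 53, a solution exists.
Multiply both sides by the inverse of 11 mod 72:
  11^(-1) mod 72 = 59
  x ≡ 59 × 53 ≡ 3127 ≡ 31 (mod 72)
Verification: 11 × 31 = 341 = 4 × 72 + 53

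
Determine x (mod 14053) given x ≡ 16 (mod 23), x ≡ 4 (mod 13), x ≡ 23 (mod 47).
12666

Using the Chinese Remainder Theorem:
M = product of moduli = 14053
For equation 1: M_1 = 611, 611 ≡ 13 (mod 23), inverse of 611 mod 23 is 16 (check: 13 × 16 = 208 ≡ 1 (mod 23))
For equation 2: M_2 = 1081, 1081 ≡ 2 (mod 13), inverse of 1081 mod 13 is 7 (check: 2 × 7 = 14 ≡ 1 (mod 13))
For equation 3: M_3 = 299, 299 ≡ 17 (mod 47), inverse of 299 mod 47 is 36 (check: 17 × 36 = 612 ≡ 1 (mod 47))
Combine: x ≡ Σ r_i×M_i×(M_i⁻¹ mod m_i) = 16×611×16 + 4×1081×7 + 23×299×36 = 156416 + 30268 + 247572 = 434256
434256 mod 14053 = 12666
x ≡ 12666 (mod 14053)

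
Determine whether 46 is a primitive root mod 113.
p - 1 = 112 has prime divisors 2, 7. Check 46^(112/q) mod 113 for each: 46^(112/2) = 46^56 ≡ 112, 46^(112/7) = 46^16 ≡ 106 (mod 113). None of these is 1, so 46 has order 112 = φ(113), so it is a primitive root mod 113.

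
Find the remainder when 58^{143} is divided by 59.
By Fermat: 58^{58} ≡ 1 (mod 59). 143 = 2×58 + 27. So 58^{143} ≡ 58^{27} ≡ 58 (mod 59)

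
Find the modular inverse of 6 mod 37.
6^(-1) ≡ 31 (mod 37). Verification: 6 × 31 = 186 ≡ 1 (mod 37)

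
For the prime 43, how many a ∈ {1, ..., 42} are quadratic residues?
For prime 43, there are (p-1)/2 = (43-1)/2 = 21 quadratic residues (excluding 0).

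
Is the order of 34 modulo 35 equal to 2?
Yes, ord_35(34) = 2.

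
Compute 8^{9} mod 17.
8

Using successive squaring:
Binary expansion of 9: 1001
Powers of 8 mod 17 (each is the square of the previous):
  8^1 ≡ 8 (mod 17)
  8^2 ≡ 8² = 64 ≡ 13 (mod 17)
  8^4 ≡ 13² = 169 ≡ 16 (mod 17)
  8^8 ≡ 16² = 256 ≡ 1 (mod 17)
9 = 8 + 1, so 8^9 = 8^8 × 8^1 ≡ 1 × 8 (mod 17)
Multiplying step by step:
  1 × 8 = 8 ≡ 8 (mod 17)
Result: 8^9 ≡ 8 (mod 17)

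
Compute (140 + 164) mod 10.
4

(140 + 164) = 304
304 mod 10 = 4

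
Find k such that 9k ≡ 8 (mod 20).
12

Since gcd(9, 20) = 1 divides 8, a solution exists.
Multiply both sides by the inverse of 9 mod 20:
  9^(-1) mod 20 = 9
  x ≡ 9 × 8 ≡ 72 ≡ 12 (mod 20)
Verification: 9 × 12 = 108 = 5 × 20 + 8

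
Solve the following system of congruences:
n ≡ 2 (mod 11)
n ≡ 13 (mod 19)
13

Using the Chinese Remainder Theorem:
M = product of moduli = 209
For equation 1: M_1 = 19, 19 ≡ 8 (mod 11), inverse of 19 mod 11 is 7 (check: 8 × 7 = 56 ≡ 1 (mod 11))
For equation 2: M_2 = 11, 11 ≡ 11 (mod 19), inverse of 11 mod 19 is 7 (check: 11 × 7 = 77 ≡ 1 (mod 19))
Combine: n ≡ Σ r_i×M_i×(M_i⁻¹ mod m_i) = 2×19×7 + 13×11×7 = 266 + 1001 = 1267
1267 mod 209 = 13
n ≡ 13 (mod 209)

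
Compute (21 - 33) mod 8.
4

(21 - 33) = -12
-12 mod 8 = 4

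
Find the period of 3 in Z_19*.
Powers of 3 mod 19: 3^1≡3, 3^2≡9, 3^3≡8, 3^4≡5, 3^5≡15, 3^6≡7, 3^7≡2, 3^8≡6, 3^9≡18, 3^10≡16, 3^11≡10, 3^12≡11, 3^13≡14, 3^14≡4, 3^15≡12, 3^16≡17, 3^17≡13, 3^18≡1. Order = 18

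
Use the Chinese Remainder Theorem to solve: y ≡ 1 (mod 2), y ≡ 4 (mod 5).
M = 2 × 5 = 10. M₁ = 5, y₁ ≡ 1 (mod 2). M₂ = 2, y₂ ≡ 3 (mod 5). y = 1×5×1 + 4×2×3 ≡ 9 (mod 10)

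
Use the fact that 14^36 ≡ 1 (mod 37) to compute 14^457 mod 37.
By Fermat: 14^{36} ≡ 1 (mod 37). 457 ≡ 25 (mod 36). So 14^{457} ≡ 14^{25} ≡ 14 (mod 37)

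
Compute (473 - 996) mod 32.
21

(473 - 996) = -523
-523 mod 32 = 21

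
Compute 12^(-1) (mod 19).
12^(-1) ≡ 8 (mod 19). Verification: 12 × 8 = 96 ≡ 1 (mod 19)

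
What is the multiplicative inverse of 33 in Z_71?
28

Using Extended Euclidean Algorithm:
gcd(33, 71) = 1
Bezout coefficients: 33 × 28 + 71 × -13 = 1
So 33 × 28 ≡ 1 (mod 71)
The inverse is 28 mod 71 = 28
Verification: 33 × 28 = 924 = 13 × 71 + 1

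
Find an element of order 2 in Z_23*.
22 has order 2 mod 23 since 22^{2} ≡ 1 (mod 23) and no smaller power works.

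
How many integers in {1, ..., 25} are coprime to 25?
20

Prime factorization: 25 = 5^2
Using the formula φ(n) = n × Π(1 - 1/p) for each prime factor p:
φ(25) = 25 × (1 - 1/5)
φ(25) = 20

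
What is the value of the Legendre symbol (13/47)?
(13/47) = 13^{23} mod 47 = -1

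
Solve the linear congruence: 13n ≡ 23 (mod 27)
8

Since gcd(13, 27) = 1 divides 23, a solution exists.
Multiply both sides by the inverse of 13 mod 27:
  13^(-1) mod 27 = 25
  x ≡ 25 × 23 ≡ 575 ≡ 8 (mod 27)
Verification: 13 × 8 = 104 = 3 × 27 + 23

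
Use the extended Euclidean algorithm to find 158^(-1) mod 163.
Extended GCD: 158(65) + 163(-63) = 1. So 158^(-1) ≡ 65 ≡ 65 (mod 163). Verify: 158 × 65 = 10270 ≡ 1 (mod 163)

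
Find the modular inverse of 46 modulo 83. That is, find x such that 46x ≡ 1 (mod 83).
74

Using Extended Euclidean Algorithm:
gcd(46, 83) = 1
Bezout coefficients: 46 × -9 + 83 × 5 = 1
So 46 × -9 ≡ 1 (mod 83)
The inverse is -9 mod 83 = 74
Verification: 46 × 74 = 3404 = 41 × 83 + 1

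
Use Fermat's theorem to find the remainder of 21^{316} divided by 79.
62

By Fermat's Little Theorem, a^(p-1) ≡ 1 (mod p) for prime p and gcd(a, p) = 1
Here p = 79, so 21^78 ≡ 1 (mod 79)
We can reduce the exponent: 316 mod 78 = 4
So 21^316 ≡ 21^4 (mod 79)
Computing: 21^4 mod 79 = 62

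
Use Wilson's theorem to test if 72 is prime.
(71)! mod 72 = 0. Since 0 ≢ -1 (mod 72), 72 is not prime.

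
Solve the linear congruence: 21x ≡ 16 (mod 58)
56

Since gcd(21, 58) = 1 divides 16, a solution exists.
Multiply both sides by the inverse of 21 mod 58:
  21^(-1) mod 58 = 47
  x ≡ 47 × 16 ≡ 752 ≡ 56 (mod 58)
Verification: 21 × 56 = 1176 = 20 × 58 + 16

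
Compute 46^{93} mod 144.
64

Using successive squaring:
Binary expansion of 93: 1011101
Powers of 46 mod 144 (each is the square of the previous):
  46^1 ≡ 46 (mod 144)
  46^2 ≡ 46² = 2116 ≡ 100 (mod 144)
  46^4 ≡ 100² = 10000 ≡ 64 (mod 144)
  46^8 ≡ 64² = 4096 ≡ 64 (mod 144)
  46^16 ≡ 64² = 4096 ≡ 64 (mod 144)
  46^32 ≡ 64² = 4096 ≡ 64 (mod 144)
  46^64 ≡ 64² = 4096 ≡ 64 (mod 144)
93 = 64 + 16 + 8 + 4 + 1, so 46^93 = 46^64 × 46^16 × 46^8 × 46^4 × 46^1 ≡ 64 × 64 × 64 × 64 × 46 (mod 144)
Multiplying step by step:
  64 × 64 = 4096 ≡ 64 (mod 144)
  64 × 64 = 4096 ≡ 64 (mod 144)
  64 × 64 = 4096 ≡ 64 (mod 144)
  64 × 46 = 2944 ≡ 64 (mod 144)
Result: 46^93 ≡ 64 (mod 144)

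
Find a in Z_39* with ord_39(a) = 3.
16 has order 3 mod 39 since 16^{3} ≡ 1 (mod 39) and no smaller power works.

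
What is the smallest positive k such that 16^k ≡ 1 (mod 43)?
Powers of 16 mod 43: 16^1≡16, 16^2≡41, 16^3≡11, 16^4≡4, 16^5≡21, 16^6≡35, 16^7≡1. Order = 7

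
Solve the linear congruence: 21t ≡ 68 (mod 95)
53

Since gcd(21, 95) = 1 divides 68, a solution exists.
Multiply both sides by the inverse of 21 mod 95:
  21^(-1) mod 95 = 86
  x ≡ 86 × 68 ≡ 5848 ≡ 53 (mod 95)
Verification: 21 × 53 = 1113 = 11 × 95 + 68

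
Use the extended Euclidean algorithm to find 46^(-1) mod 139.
Extended GCD: 46(-3) + 139(1) = 1. So 46^(-1) ≡ 136 ≡ 136 (mod 139). Verify: 46 × 136 = 6256 ≡ 1 (mod 139)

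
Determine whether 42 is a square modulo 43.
By Euler's criterion: 42^{21} ≡ 42 (mod 43). Since this equals -1 (≡ 42), 42 is not a QR.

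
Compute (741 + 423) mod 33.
9

(741 + 423) = 1164
1164 mod 33 = 9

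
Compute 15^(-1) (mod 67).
15^(-1) ≡ 9 (mod 67). Verification: 15 × 9 = 135 ≡ 1 (mod 67)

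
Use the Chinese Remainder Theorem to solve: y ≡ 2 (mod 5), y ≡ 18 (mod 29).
47

Using the Chinese Remainder Theorem:
M = product of moduli = 145
For equation 1: M_1 = 29, 29 ≡ 4 (mod 5), inverse of 29 mod 5 is 4 (check: 4 × 4 = 16 ≡ 1 (mod 5))
For equation 2: M_2 = 5, 5 ≡ 5 (mod 29), inverse of 5 mod 29 is 6 (check: 5 × 6 = 30 ≡ 1 (mod 29))
Combine: y ≡ Σ r_i×M_i×(M_i⁻¹ mod m_i) = 2×29×4 + 18×5×6 = 232 + 540 = 772
772 mod 145 = 47
y ≡ 47 (mod 145)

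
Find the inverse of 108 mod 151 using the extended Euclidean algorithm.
Extended GCD: 108(7) + 151(-5) = 1. So 108^(-1) ≡ 7 ≡ 7 (mod 151). Verify: 108 × 7 = 756 ≡ 1 (mod 151)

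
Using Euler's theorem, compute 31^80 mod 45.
By Euler: 31^{24} ≡ 1 (mod 45) since gcd(31, 45) = 1. 80 = 3×24 + 8. So 31^{80} ≡ 31^{8} ≡ 16 (mod 45)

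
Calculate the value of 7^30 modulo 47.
Using repeated squaring. 30 = 16 + 8 + 4 + 2 (binary 11110). Repeated squaring mod 47: 7^1 ≡ 7; 7^2 ≡ 7² = 49 ≡ 2; 7^4 ≡ 2² = 4 ≡ 4; 7^8 ≡ 4² = 16 ≡ 16; 7^16 ≡ 16² = 256 ≡ 21. Multiply: 7^30 = 7^16 × 7^8 × 7^4 × 7^2 ≡ 21 × 16 × 4 × 2 (mod 47): 21 × 16 = 336 ≡ 7; 7 × 4 = 28 ≡ 28; 28 × 2 = 56 ≡ 9. So 7^30 ≡ 9 (mod 47).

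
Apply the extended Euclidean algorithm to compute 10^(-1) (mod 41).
Extended GCD: 10(-4) + 41(1) = 1. So 10^(-1) ≡ 37 ≡ 37 (mod 41). Verify: 10 × 37 = 370 ≡ 1 (mod 41)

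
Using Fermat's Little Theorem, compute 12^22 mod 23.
By Fermat's Little Theorem, 12^{22} ≡ 1 (mod 23) since 23 is prime and gcd(12, 23) = 1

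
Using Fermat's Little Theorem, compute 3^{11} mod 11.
3

By Fermat's Little Theorem, a^(p-1) ≡ 1 (mod p) for prime p and gcd(a, p) = 1
Here p = 11, so 3^10 ≡ 1 (mod 11)
We can reduce the exponent: 11 mod 10 = 1
So 3^11 ≡ 3^1 (mod 11)
Computing: 3^1 mod 11 = 3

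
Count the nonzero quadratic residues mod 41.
For prime 41, there are (p-1)/2 = (41-1)/2 = 20 quadratic residues (excluding 0).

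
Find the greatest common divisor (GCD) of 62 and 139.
1

Using the Euclidean algorithm:
62 = 0 × 139 + 62
139 = 2 × 62 + 15
62 = 4 × 15 + 2
15 = 7 × 2 + 1
2 = 2 × 1 + 0

GCD(62, 139) = 1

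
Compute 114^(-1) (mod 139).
114^(-1) ≡ 50 (mod 139). Verification: 114 × 50 = 5700 ≡ 1 (mod 139)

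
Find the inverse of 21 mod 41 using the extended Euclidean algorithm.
Extended GCD: 21(2) + 41(-1) = 1. So 21^(-1) ≡ 2 ≡ 2 (mod 41). Verify: 21 × 2 = 42 ≡ 1 (mod 41)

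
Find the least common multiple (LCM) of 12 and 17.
204

First find GCD(12, 17) using the Euclidean algorithm:
12 = 0 × 17 + 12
17 = 1 × 12 + 5
12 = 2 × 5 + 2
5 = 2 × 2 + 1
2 = 2 × 1 + 0
GCD(12, 17) = 1

LCM formula: LCM(a, b) = (a × b) / GCD(a, b)
LCM(12, 17) = (12 × 17) / 1
LCM(12, 17) = 204 / 1
LCM(12, 17) = 204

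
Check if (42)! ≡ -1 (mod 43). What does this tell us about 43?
(42)! mod 43 = 42. Since this equals -1 (mod 43), Wilson confirms 43 is prime.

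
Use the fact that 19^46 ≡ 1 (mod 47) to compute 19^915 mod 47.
By Fermat: 19^{46} ≡ 1 (mod 47). 915 ≡ 41 (mod 46). So 19^{915} ≡ 19^{41} ≡ 23 (mod 47)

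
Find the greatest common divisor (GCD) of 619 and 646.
1

Using the Euclidean algorithm:
619 = 0 × 646 + 619
646 = 1 × 619 + 27
619 = 22 × 27 + 25
27 = 1 × 25 + 2
25 = 12 × 2 + 1
2 = 2 × 1 + 0

GCD(619, 646) = 1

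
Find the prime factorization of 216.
2^3 × 3^3

Divide by primes starting from smallest:
216 ÷ 2 = 108
108 ÷ 2 = 54
54 ÷ 2 = 27
27 ÷ 3 = 9
9 ÷ 3 = 3
3 ÷ 3 = 1

216 = 2^3 × 3^3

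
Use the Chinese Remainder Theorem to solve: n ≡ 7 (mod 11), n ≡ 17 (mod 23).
40

Using the Chinese Remainder Theorem:
M = product of moduli = 253
For equation 1: M_1 = 23, 23 ≡ 1 (mod 11), inverse of 23 mod 11 is 1 (check: 1 × 1 = 1 ≡ 1 (mod 11))
For equation 2: M_2 = 11, 11 ≡ 11 (mod 23), inverse of 11 mod 23 is 21 (check: 11 × 21 = 231 ≡ 1 (mod 23))
Combine: n ≡ Σ r_i×M_i×(M_i⁻¹ mod m_i) = 7×23×1 + 17×11×21 = 161 + 3927 = 4088
4088 mod 253 = 40
n ≡ 40 (mod 253)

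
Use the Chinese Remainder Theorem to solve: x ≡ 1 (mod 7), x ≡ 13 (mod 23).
36

Using the Chinese Remainder Theorem:
M = product of moduli = 161
For equation 1: M_1 = 23, 23 ≡ 2 (mod 7), inverse of 23 mod 7 is 4 (check: 2 × 4 = 8 ≡ 1 (mod 7))
For equation 2: M_2 = 7, 7 ≡ 7 (mod 23), inverse of 7 mod 23 is 10 (check: 7 × 10 = 70 ≡ 1 (mod 23))
Combine: x ≡ Σ r_i×M_i×(M_i⁻¹ mod m_i) = 1×23×4 + 13×7×10 = 92 + 910 = 1002
1002 mod 161 = 36
x ≡ 36 (mod 161)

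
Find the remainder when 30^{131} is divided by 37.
By Fermat: 30^{36} ≡ 1 (mod 37). 131 = 3×36 + 23. So 30^{131} ≡ 30^{23} ≡ 28 (mod 37)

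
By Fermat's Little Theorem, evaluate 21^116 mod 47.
By Fermat: 21^{46} ≡ 1 (mod 47). 116 = 2×46 + 24. So 21^{116} ≡ 21^{24} ≡ 21 (mod 47)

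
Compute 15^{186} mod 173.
47

Using successive squaring:
Binary expansion of 186: 10111010
Powers of 15 mod 173 (each is the square of the previous):
  15^1 ≡ 15 (mod 173)
  15^2 ≡ 15² = 225 ≡ 52 (mod 173)
  15^4 ≡ 52² = 2704 ≡ 109 (mod 173)
  15^8 ≡ 109² = 11881 ≡ 117 (mod 173)
  15^16 ≡ 117² = 13689 ≡ 22 (mod 173)
  15^32 ≡ 22² = 484 ≡ 138 (mod 173)
  15^64 ≡ 138² = 19044 ≡ 14 (mod 173)
  15^128 ≡ 14² = 196 ≡ 23 (mod 173)
186 = 128 + 32 + 16 + 8 + 2, so 15^186 = 15^128 × 15^32 × 15^16 × 15^8 × 15^2 ≡ 23 × 138 × 22 × 117 × 52 (mod 173)
Multiplying step by step:
  23 × 138 = 3174 ≡ 60 (mod 173)
  60 × 22 = 1320 ≡ 109 (mod 173)
  109 × 117 = 12753 ≡ 124 (mod 173)
  124 × 52 = 6448 ≡ 47 (mod 173)
Result: 15^186 ≡ 47 (mod 173)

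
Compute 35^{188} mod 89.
25

Using successive squaring:
Binary expansion of 188: 10111100
Powers of 35 mod 89 (each is the square of the previous):
  35^1 ≡ 35 (mod 89)
  35^2 ≡ 35² = 1225 ≡ 68 (mod 89)
  35^4 ≡ 68² = 4624 ≡ 85 (mod 89)
  35^8 ≡ 85² = 7225 ≡ 16 (mod 89)
  35^16 ≡ 16² = 256 ≡ 78 (mod 89)
  35^32 ≡ 78² = 6084 ≡ 32 (mod 89)
  35^64 ≡ 32² = 1024 ≡ 45 (mod 89)
  35^128 ≡ 45² = 2025 ≡ 67 (mod 89)
188 = 128 + 32 + 16 + 8 + 4, so 35^188 = 35^128 × 35^32 × 35^16 × 35^8 × 35^4 ≡ 67 × 32 × 78 × 16 × 85 (mod 89)
Multiplying step by step:
  67 × 32 = 2144 ≡ 8 (mod 89)
  8 × 78 = 624 ≡ 1 (mod 89)
  1 × 16 = 16 ≡ 16 (mod 89)
  16 × 85 = 1360 ≡ 25 (mod 89)
Result: 35^188 ≡ 25 (mod 89)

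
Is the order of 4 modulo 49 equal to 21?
Yes, ord_49(4) = 21.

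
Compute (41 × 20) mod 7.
1

(41 × 20) = 820
820 mod 7 = 1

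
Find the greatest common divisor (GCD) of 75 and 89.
1

Using the Euclidean algorithm:
75 = 0 × 89 + 75
89 = 1 × 75 + 14
75 = 5 × 14 + 5
14 = 2 × 5 + 4
5 = 1 × 4 + 1
4 = 4 × 1 + 0

GCD(75, 89) = 1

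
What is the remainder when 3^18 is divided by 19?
Using Fermat: 3^{18} ≡ 1 (mod 19). 18 ≡ 0 (mod 18). So 3^{18} ≡ 3^{0} ≡ 1 (mod 19)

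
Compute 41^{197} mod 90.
11

Using successive squaring:
Binary expansion of 197: 11000101
Powers of 41 mod 90 (each is the square of the previous):
  41^1 ≡ 41 (mod 90)
  41^2 ≡ 41² = 1681 ≡ 61 (mod 90)
  41^4 ≡ 61² = 3721 ≡ 31 (mod 90)
  41^8 ≡ 31² = 961 ≡ 61 (mod 90)
  41^16 ≡ 61² = 3721 ≡ 31 (mod 90)
  41^32 ≡ 31² = 961 ≡ 61 (mod 90)
  41^64 ≡ 61² = 3721 ≡ 31 (mod 90)
  41^128 ≡ 31² = 961 ≡ 61 (mod 90)
197 = 128 + 64 + 4 + 1, so 41^197 = 41^128 × 41^64 × 41^4 × 41^1 ≡ 61 × 31 × 31 × 41 (mod 90)
Multiplying step by step:
  61 × 31 = 1891 ≡ 1 (mod 90)
  1 × 31 = 31 ≡ 31 (mod 90)
  31 × 41 = 1271 ≡ 11 (mod 90)
Result: 41^197 ≡ 11 (mod 90)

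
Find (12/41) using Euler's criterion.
(12/41) = 12^{20} mod 41 = -1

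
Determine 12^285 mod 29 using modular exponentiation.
Using Fermat: 12^{28} ≡ 1 (mod 29). 285 ≡ 5 (mod 28). So 12^{285} ≡ 12^{5} ≡ 12 (mod 29)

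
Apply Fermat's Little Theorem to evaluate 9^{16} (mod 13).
9

By Fermat's Little Theorem, a^(p-1) ≡ 1 (mod p) for prime p and gcd(a, p) = 1
Here p = 13, so 9^12 ≡ 1 (mod 13)
We can reduce the exponent: 16 mod 12 = 4
So 9^16 ≡ 9^4 (mod 13)
Computing: 9^4 mod 13 = 9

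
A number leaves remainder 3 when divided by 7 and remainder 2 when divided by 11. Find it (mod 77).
M = 7 × 11 = 77. M₁ = 11, y₁ ≡ 2 (mod 7). M₂ = 7, y₂ ≡ 8 (mod 11). m = 3×11×2 + 2×7×8 ≡ 24 (mod 77)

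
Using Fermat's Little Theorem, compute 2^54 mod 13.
By Fermat: 2^{12} ≡ 1 (mod 13). 54 = 4×12 + 6. So 2^{54} ≡ 2^{6} ≡ 12 (mod 13)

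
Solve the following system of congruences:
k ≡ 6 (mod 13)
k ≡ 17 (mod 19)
188

Using the Chinese Remainder Theorem:
M = product of moduli = 247
For equation 1: M_1 = 19, 19 ≡ 6 (mod 13), inverse of 19 mod 13 is 11 (check: 6 × 11 = 66 ≡ 1 (mod 13))
For equation 2: M_2 = 13, 13 ≡ 13 (mod 19), inverse of 13 mod 19 is 3 (check: 13 × 3 = 39 ≡ 1 (mod 19))
Combine: k ≡ Σ r_i×M_i×(M_i⁻¹ mod m_i) = 6×19×11 + 17×13×3 = 1254 + 663 = 1917
1917 mod 247 = 188
k ≡ 188 (mod 247)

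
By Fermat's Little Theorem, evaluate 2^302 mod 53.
By Fermat: 2^{52} ≡ 1 (mod 53). 302 = 5×52 + 42. So 2^{302} ≡ 2^{42} ≡ 25 (mod 53)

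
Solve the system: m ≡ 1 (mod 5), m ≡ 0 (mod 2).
M = 5 × 2 = 10. M₁ = 2, y₁ ≡ 3 (mod 5). M₂ = 5, y₂ ≡ 1 (mod 2). m = 1×2×3 + 0×5×1 ≡ 6 (mod 10)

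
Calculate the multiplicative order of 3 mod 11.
Powers of 3 mod 11: 3^1≡3, 3^2≡9, 3^3≡5, 3^4≡4, 3^5≡1. Order = 5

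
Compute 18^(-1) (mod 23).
18^(-1) ≡ 9 (mod 23). Verification: 18 × 9 = 162 ≡ 1 (mod 23)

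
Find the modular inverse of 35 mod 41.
35^(-1) ≡ 34 (mod 41). Verification: 35 × 34 = 1190 ≡ 1 (mod 41)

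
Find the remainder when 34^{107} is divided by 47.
By Fermat: 34^{46} ≡ 1 (mod 47). 107 = 2×46 + 15. So 34^{107} ≡ 34^{15} ≡ 14 (mod 47)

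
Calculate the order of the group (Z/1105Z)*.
768

Prime factorization: 1105 = 5 × 13 × 17
Using the formula φ(n) = n × Π(1 - 1/p) for each prime factor p:
φ(1105) = 1105 × (1 - 1/5) × (1 - 1/13) × (1 - 1/17)
φ(1105) = 768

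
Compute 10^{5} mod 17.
6

Using successive squaring:
Binary expansion of 5: 101
Powers of 10 mod 17 (each is the square of the previous):
  10^1 ≡ 10 (mod 17)
  10^2 ≡ 10² = 100 ≡ 15 (mod 17)
  10^4 ≡ 15² = 225 ≡ 4 (mod 17)
5 = 4 + 1, so 10^5 = 10^4 × 10^1 ≡ 4 × 10 (mod 17)
Multiplying step by step:
  4 × 10 = 40 ≡ 6 (mod 17)
Result: 10^5 ≡ 6 (mod 17)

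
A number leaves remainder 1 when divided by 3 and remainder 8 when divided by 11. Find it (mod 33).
M = 3 × 11 = 33. M₁ = 11, y₁ ≡ 2 (mod 3). M₂ = 3, y₂ ≡ 4 (mod 11). k = 1×11×2 + 8×3×4 ≡ 19 (mod 33)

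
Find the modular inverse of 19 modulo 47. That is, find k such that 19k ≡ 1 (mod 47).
5

Using Extended Euclidean Algorithm:
gcd(19, 47) = 1
Bezout coefficients: 19 × 5 + 47 × -2 = 1
So 19 × 5 ≡ 1 (mod 47)
The inverse is 5 mod 47 = 5
Verification: 19 × 5 = 95 = 2 × 47 + 1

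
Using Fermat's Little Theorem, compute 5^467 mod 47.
By Fermat: 5^{46} ≡ 1 (mod 47). 467 ≡ 7 (mod 46). So 5^{467} ≡ 5^{7} ≡ 11 (mod 47)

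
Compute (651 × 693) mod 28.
7

(651 × 693) = 451143
451143 mod 28 = 7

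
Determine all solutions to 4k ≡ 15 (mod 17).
8

Since gcd(4, 17) = 1 divides 15, a solution exists.
Multiply both sides by the inverse of 4 mod 17:
  4^(-1) mod 17 = 13
  x ≡ 13 × 15 ≡ 195 ≡ 8 (mod 17)
Verification: 4 × 8 = 32 = 1 × 17 + 15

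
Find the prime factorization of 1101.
3 × 367

Divide by primes starting from smallest:
1101 ÷ 3 = 367
367 ÷ 367 = 1

1101 = 3 × 367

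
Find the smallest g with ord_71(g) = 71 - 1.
p - 1 = 70 has prime divisors 2, 5, 7. h is a primitive root mod 71 iff h^(70/q) ≢ 1 (mod 71) for each such q.
h = 2: 2^35 ≡ 1, 2^14 ≡ 54, 2^10 ≡ 30 (mod 71); 2^35 ≡ 1, so not a primitive root.
h = 3: 3^35 ≡ 1, 3^14 ≡ 54, 3^10 ≡ 48 (mod 71); 3^35 ≡ 1, so not a primitive root.
h = 4: 4^35 ≡ 1, 4^14 ≡ 5, 4^10 ≡ 48 (mod 71); 4^35 ≡ 1, so not a primitive root.
h = 5: 5^35 ≡ 1, 5^14 ≡ 57, 5^10 ≡ 1 (mod 71); 5^35 ≡ 1, so not a primitive root.
h = 6: 6^35 ≡ 1, 6^14 ≡ 5, 6^10 ≡ 20 (mod 71); 6^35 ≡ 1, so not a primitive root.
h = 7: 7^35 ≡ 70, 7^14 ≡ 54, 7^10 ≡ 45 (mod 71); none is 1, so 7 has order 70 and is a primitive root.
The smallest primitive root mod 71 is g = 7.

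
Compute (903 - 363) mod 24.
12

(903 - 363) = 540
540 mod 24 = 12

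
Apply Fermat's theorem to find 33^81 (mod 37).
By Fermat: 33^{36} ≡ 1 (mod 37). 81 = 2×36 + 9. So 33^{81} ≡ 33^{9} ≡ 1 (mod 37)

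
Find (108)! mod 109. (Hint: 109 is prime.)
By Wilson's theorem, (108)! ≡ -1 ≡ 108 (mod 109)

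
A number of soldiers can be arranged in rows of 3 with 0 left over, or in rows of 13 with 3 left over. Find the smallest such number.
M = 3 × 13 = 39. M₁ = 13, y₁ ≡ 1 (mod 3). M₂ = 3, y₂ ≡ 9 (mod 13). z = 0×13×1 + 3×3×9 ≡ 3 (mod 39). The smallest positive such number is 3.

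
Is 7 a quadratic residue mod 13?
By Euler's criterion: 7^{6} ≡ 12 (mod 13). Since this equals -1 (≡ 12), 7 is not a QR.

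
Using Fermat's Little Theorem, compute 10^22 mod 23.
By Fermat's Little Theorem, 10^{22} ≡ 1 (mod 23) since 23 is prime and gcd(10, 23) = 1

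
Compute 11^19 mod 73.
Using repeated squaring. 19 = 16 + 2 + 1 (binary 10011). Repeated squaring mod 73: 11^1 ≡ 11; 11^2 ≡ 11² = 121 ≡ 48; 11^4 ≡ 48² = 2304 ≡ 41; 11^8 ≡ 41² = 1681 ≡ 2; 11^16 ≡ 2² = 4 ≡ 4. Multiply: 11^19 = 11^16 × 11^2 × 11^1 ≡ 4 × 48 × 11 (mod 73): 4 × 48 = 192 ≡ 46; 46 × 11 = 506 ≡ 68. So 11^19 ≡ 68 (mod 73).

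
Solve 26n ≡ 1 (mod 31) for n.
26^(-1) ≡ 6 (mod 31). Verification: 26 × 6 = 156 ≡ 1 (mod 31)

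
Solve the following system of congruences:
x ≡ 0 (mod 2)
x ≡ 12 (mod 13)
12

Using the Chinese Remainder Theorem:
M = product of moduli = 26
For equation 1: M_1 = 13, 13 ≡ 1 (mod 2), inverse of 13 mod 2 is 1 (check: 1 × 1 = 1 ≡ 1 (mod 2))
For equation 2: M_2 = 2, 2 ≡ 2 (mod 13), inverse of 2 mod 13 is 7 (check: 2 × 7 = 14 ≡ 1 (mod 13))
Combine: x ≡ Σ r_i×M_i×(M_i⁻¹ mod m_i) = 0×13×1 + 12×2×7 = 0 + 168 = 168
168 mod 26 = 12
x ≡ 12 (mod 26)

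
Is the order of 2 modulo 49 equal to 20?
No, the actual order is 21, not 20.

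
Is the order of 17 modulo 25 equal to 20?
Yes, ord_25(17) = 20.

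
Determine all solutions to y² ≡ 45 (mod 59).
The square roots of 45 mod 59 are 35 and 24. Verify: 35² = 1225 ≡ 45 (mod 59)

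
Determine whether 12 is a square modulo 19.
By Euler's criterion: 12^{9} ≡ 18 (mod 19). Since this equals -1 (≡ 18), 12 is not a QR.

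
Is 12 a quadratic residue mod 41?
By Euler's criterion: 12^{20} ≡ 40 (mod 41). Since this equals -1 (≡ 40), 12 is not a QR.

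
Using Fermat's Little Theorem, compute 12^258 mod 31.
By Fermat: 12^{30} ≡ 1 (mod 31). 258 = 8×30 + 18. So 12^{258} ≡ 12^{18} ≡ 8 (mod 31)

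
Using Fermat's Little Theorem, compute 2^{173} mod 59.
30

By Fermat's Little Theorem, a^(p-1) ≡ 1 (mod p) for prime p and gcd(a, p) = 1
Here p = 59, so 2^58 ≡ 1 (mod 59)
We can reduce the exponent: 173 mod 58 = 57
So 2^173 ≡ 2^57 (mod 59)
Computing: 2^57 mod 59 = 30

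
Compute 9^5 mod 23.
5 = 4 + 1 (binary 101). Repeated squaring mod 23: 9^1 ≡ 9; 9^2 ≡ 9² = 81 ≡ 12; 9^4 ≡ 12² = 144 ≡ 6. Multiply: 9^5 = 9^4 × 9^1 ≡ 6 × 9 (mod 23): 6 × 9 = 54 ≡ 8. So 9^5 ≡ 8 (mod 23).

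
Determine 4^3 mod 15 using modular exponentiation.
3 = 2 + 1 (binary 11). Repeated squaring mod 15: 4^1 ≡ 4; 4^2 ≡ 4² = 16 ≡ 1. Multiply: 4^3 = 4^2 × 4^1 ≡ 1 × 4 (mod 15): 1 × 4 = 4 ≡ 4. So 4^3 ≡ 4 (mod 15).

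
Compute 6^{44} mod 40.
16

Using successive squaring:
Binary expansion of 44: 101100
Powers of 6 mod 40 (each is the square of the previous):
  6^1 ≡ 6 (mod 40)
  6^2 ≡ 6² = 36 ≡ 36 (mod 40)
  6^4 ≡ 36² = 1296 ≡ 16 (mod 40)
  6^8 ≡ 16² = 256 ≡ 16 (mod 40)
  6^16 ≡ 16² = 256 ≡ 16 (mod 40)
  6^32 ≡ 16² = 256 ≡ 16 (mod 40)
44 = 32 + 8 + 4, so 6^44 = 6^32 × 6^8 × 6^4 ≡ 16 × 16 × 16 (mod 40)
Multiplying step by step:
  16 × 16 = 256 ≡ 16 (mod 40)
  16 × 16 = 256 ≡ 16 (mod 40)
Result: 6^44 ≡ 16 (mod 40)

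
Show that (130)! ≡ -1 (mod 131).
(130)! mod 131 = 130. Since this equals -1 (mod 131), Wilson confirms 131 is prime.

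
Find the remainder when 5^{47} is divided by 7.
By Fermat: 5^{6} ≡ 1 (mod 7). 47 = 7×6 + 5. So 5^{47} ≡ 5^{5} ≡ 3 (mod 7)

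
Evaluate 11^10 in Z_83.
10 = 8 + 2 (binary 1010). Repeated squaring mod 83: 11^1 ≡ 11; 11^2 ≡ 11² = 121 ≡ 38; 11^4 ≡ 38² = 1444 ≡ 33; 11^8 ≡ 33² = 1089 ≡ 10. Multiply: 11^10 = 11^8 × 11^2 ≡ 10 × 38 (mod 83): 10 × 38 = 380 ≡ 48. So 11^10 ≡ 48 (mod 83).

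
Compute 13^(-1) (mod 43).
13^(-1) ≡ 10 (mod 43). Verification: 13 × 10 = 130 ≡ 1 (mod 43)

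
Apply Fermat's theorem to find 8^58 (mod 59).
By Fermat's Little Theorem, 8^{58} ≡ 1 (mod 59) since 59 is prime and gcd(8, 59) = 1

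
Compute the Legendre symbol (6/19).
(6/19) = 6^{9} mod 19 = 1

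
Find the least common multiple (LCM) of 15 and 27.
135

First find GCD(15, 27) using the Euclidean algorithm:
15 = 0 × 27 + 15
27 = 1 × 15 + 12
15 = 1 × 12 + 3
12 = 4 × 3 + 0
GCD(15, 27) = 3

LCM formula: LCM(a, b) = (a × b) / GCD(a, b)
LCM(15, 27) = (15 × 27) / 3
LCM(15, 27) = 405 / 3
LCM(15, 27) = 135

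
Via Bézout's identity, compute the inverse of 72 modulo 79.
Extended GCD: 72(-34) + 79(31) = 1. So 72^(-1) ≡ 45 ≡ 45 (mod 79). Verify: 72 × 45 = 3240 ≡ 1 (mod 79)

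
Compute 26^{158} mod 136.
72

Using successive squaring:
Binary expansion of 158: 10011110
Powers of 26 mod 136 (each is the square of the previous):
  26^1 ≡ 26 (mod 136)
  26^2 ≡ 26² = 676 ≡ 132 (mod 136)
  26^4 ≡ 132² = 17424 ≡ 16 (mod 136)
  26^8 ≡ 16² = 256 ≡ 120 (mod 136)
  26^16 ≡ 120² = 14400 ≡ 120 (mod 136)
  26^32 ≡ 120² = 14400 ≡ 120 (mod 136)
  26^64 ≡ 120² = 14400 ≡ 120 (mod 136)
  26^128 ≡ 120² = 14400 ≡ 120 (mod 136)
158 = 128 + 16 + 8 + 4 + 2, so 26^158 = 26^128 × 26^16 × 26^8 × 26^4 × 26^2 ≡ 120 × 120 × 120 × 16 × 132 (mod 136)
Multiplying step by step:
  120 × 120 = 14400 ≡ 120 (mod 136)
  120 × 120 = 14400 ≡ 120 (mod 136)
  120 × 16 = 1920 ≡ 16 (mod 136)
  16 × 132 = 2112 ≡ 72 (mod 136)
Result: 26^158 ≡ 72 (mod 136)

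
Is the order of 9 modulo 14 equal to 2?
No, the actual order is 3, not 2.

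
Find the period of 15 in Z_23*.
Powers of 15 mod 23: 15^1≡15, 15^2≡18, 15^3≡17, 15^4≡2, 15^5≡7, 15^6≡13, 15^7≡11, 15^8≡4, 15^9≡14, 15^10≡3, 15^11≡22, 15^12≡8, 15^13≡5, 15^14≡6, 15^15≡21, 15^16≡16, 15^17≡10, 15^18≡12, 15^19≡19, 15^20≡9, 15^21≡20, 15^22≡1. Order = 22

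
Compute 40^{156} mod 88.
48

Using successive squaring:
Binary expansion of 156: 10011100
Powers of 40 mod 88 (each is the square of the previous):
  40^1 ≡ 40 (mod 88)
  40^2 ≡ 40² = 1600 ≡ 16 (mod 88)
  40^4 ≡ 16² = 256 ≡ 80 (mod 88)
  40^8 ≡ 80² = 6400 ≡ 64 (mod 88)
  40^16 ≡ 64² = 4096 ≡ 48 (mod 88)
  40^32 ≡ 48² = 2304 ≡ 16 (mod 88)
  40^64 ≡ 16² = 256 ≡ 80 (mod 88)
  40^128 ≡ 80² = 6400 ≡ 64 (mod 88)
156 = 128 + 16 + 8 + 4, so 40^156 = 40^128 × 40^16 × 40^8 × 40^4 ≡ 64 × 48 × 64 × 80 (mod 88)
Multiplying step by step:
  64 × 48 = 3072 ≡ 80 (mod 88)
  80 × 64 = 5120 ≡ 16 (mod 88)
  16 × 80 = 1280 ≡ 48 (mod 88)
Result: 40^156 ≡ 48 (mod 88)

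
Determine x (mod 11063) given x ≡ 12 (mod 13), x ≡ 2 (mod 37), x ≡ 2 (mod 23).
5108

Using the Chinese Remainder Theorem:
M = product of moduli = 11063
For equation 1: M_1 = 851, 851 ≡ 6 (mod 13), inverse of 851 mod 13 is 11 (check: 6 × 11 = 66 ≡ 1 (mod 13))
For equation 2: M_2 = 299, 299 ≡ 3 (mod 37), inverse of 299 mod 37 is 25 (check: 3 × 25 = 75 ≡ 1 (mod 37))
For equation 3: M_3 = 481, 481 ≡ 21 (mod 23), inverse of 481 mod 23 is 11 (check: 21 × 11 = 231 ≡ 1 (mod 23))
Combine: x ≡ Σ r_i×M_i×(M_i⁻¹ mod m_i) = 12×851×11 + 2×299×25 + 2×481×11 = 112332 + 14950 + 10582 = 137864
137864 mod 11063 = 5108
x ≡ 5108 (mod 11063)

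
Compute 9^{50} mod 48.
33

Using successive squaring:
Binary expansion of 50: 110010
Powers of 9 mod 48 (each is the square of the previous):
  9^1 ≡ 9 (mod 48)
  9^2 ≡ 9² = 81 ≡ 33 (mod 48)
  9^4 ≡ 33² = 1089 ≡ 33 (mod 48)
  9^8 ≡ 33² = 1089 ≡ 33 (mod 48)
  9^16 ≡ 33² = 1089 ≡ 33 (mod 48)
  9^32 ≡ 33² = 1089 ≡ 33 (mod 48)
50 = 32 + 16 + 2, so 9^50 = 9^32 × 9^16 × 9^2 ≡ 33 × 33 × 33 (mod 48)
Multiplying step by step:
  33 × 33 = 1089 ≡ 33 (mod 48)
  33 × 33 = 1089 ≡ 33 (mod 48)
Result: 9^50 ≡ 33 (mod 48)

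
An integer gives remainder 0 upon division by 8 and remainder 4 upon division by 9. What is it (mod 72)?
M = 8 × 9 = 72. M₁ = 9, y₁ ≡ 1 (mod 8). M₂ = 8, y₂ ≡ 8 (mod 9). r = 0×9×1 + 4×8×8 ≡ 40 (mod 72). The smallest positive such number is 40.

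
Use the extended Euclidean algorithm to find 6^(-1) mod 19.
Extended GCD: 6(-3) + 19(1) = 1. So 6^(-1) ≡ 16 ≡ 16 (mod 19). Verify: 6 × 16 = 96 ≡ 1 (mod 19)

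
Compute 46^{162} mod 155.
101

Using successive squaring:
Binary expansion of 162: 10100010
Powers of 46 mod 155 (each is the square of the previous):
  46^1 ≡ 46 (mod 155)
  46^2 ≡ 46² = 2116 ≡ 101 (mod 155)
  46^4 ≡ 101² = 10201 ≡ 126 (mod 155)
  46^8 ≡ 126² = 15876 ≡ 66 (mod 155)
  46^16 ≡ 66² = 4356 ≡ 16 (mod 155)
  46^32 ≡ 16² = 256 ≡ 101 (mod 155)
  46^64 ≡ 101² = 10201 ≡ 126 (mod 155)
  46^128 ≡ 126² = 15876 ≡ 66 (mod 155)
162 = 128 + 32 + 2, so 46^162 = 46^128 × 46^32 × 46^2 ≡ 66 × 101 × 101 (mod 155)
Multiplying step by step:
  66 × 101 = 6666 ≡ 1 (mod 155)
  1 × 101 = 101 ≡ 101 (mod 155)
Result: 46^162 ≡ 101 (mod 155)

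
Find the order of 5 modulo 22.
Powers of 5 mod 22: 5^1≡5, 5^2≡3, 5^3≡15, 5^4≡9, 5^5≡1. Order = 5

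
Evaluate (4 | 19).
(4/19) = 4^{9} mod 19 = 1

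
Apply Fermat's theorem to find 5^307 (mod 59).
By Fermat: 5^{58} ≡ 1 (mod 59). 307 = 5×58 + 17. So 5^{307} ≡ 5^{17} ≡ 36 (mod 59)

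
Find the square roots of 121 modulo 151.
The square roots of 121 mod 151 are 11 and 140. Verify: 11² = 121 ≡ 121 (mod 151)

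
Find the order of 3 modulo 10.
Powers of 3 mod 10: 3^1≡3, 3^2≡9, 3^3≡7, 3^4≡1. Order = 4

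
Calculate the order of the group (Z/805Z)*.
528

Prime factorization: 805 = 5 × 7 × 23
Using the formula φ(n) = n × Π(1 - 1/p) for each prime factor p:
φ(805) = 805 × (1 - 1/5) × (1 - 1/7) × (1 - 1/23)
φ(805) = 528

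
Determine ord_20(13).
Powers of 13 mod 20: 13^1≡13, 13^2≡9, 13^3≡17, 13^4≡1. Order = 4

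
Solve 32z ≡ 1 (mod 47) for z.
32^(-1) ≡ 25 (mod 47). Verification: 32 × 25 = 800 ≡ 1 (mod 47)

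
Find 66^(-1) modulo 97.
25

Using Extended Euclidean Algorithm:
gcd(66, 97) = 1
Bezout coefficients: 66 × 25 + 97 × -17 = 1
So 66 × 25 ≡ 1 (mod 97)
The inverse is 25 mod 97 = 25
Verification: 66 × 25 = 1650 = 17 × 97 + 1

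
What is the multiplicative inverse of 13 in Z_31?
12

Using Extended Euclidean Algorithm:
gcd(13, 31) = 1
Bezout coefficients: 13 × 12 + 31 × -5 = 1
So 13 × 12 ≡ 1 (mod 31)
The inverse is 12 mod 31 = 12
Verification: 13 × 12 = 156 = 5 × 31 + 1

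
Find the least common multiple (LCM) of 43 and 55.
2365

First find GCD(43, 55) using the Euclidean algorithm:
43 = 0 × 55 + 43
55 = 1 × 43 + 12
43 = 3 × 12 + 7
12 = 1 × 7 + 5
7 = 1 × 5 + 2
5 = 2 × 2 + 1
2 = 2 × 1 + 0
GCD(43, 55) = 1

LCM formula: LCM(a, b) = (a × b) / GCD(a, b)
LCM(43, 55) = (43 × 55) / 1
LCM(43, 55) = 2365 / 1
LCM(43, 55) = 2365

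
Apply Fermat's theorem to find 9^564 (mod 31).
By Fermat: 9^{30} ≡ 1 (mod 31). 564 ≡ 24 (mod 30). So 9^{564} ≡ 9^{24} ≡ 4 (mod 31)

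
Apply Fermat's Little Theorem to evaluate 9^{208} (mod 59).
49

By Fermat's Little Theorem, a^(p-1) ≡ 1 (mod p) for prime p and gcd(a, p) = 1
Here p = 59, so 9^58 ≡ 1 (mod 59)
We can reduce the exponent: 208 mod 58 = 34
So 9^208 ≡ 9^34 (mod 59)
Computing: 9^34 mod 59 = 49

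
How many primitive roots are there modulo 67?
20

The number of primitive roots modulo p is φ(p-1) = φ(66)
φ(66) = 20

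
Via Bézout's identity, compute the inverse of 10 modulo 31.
Extended GCD: 10(-3) + 31(1) = 1. So 10^(-1) ≡ 28 ≡ 28 (mod 31). Verify: 10 × 28 = 280 ≡ 1 (mod 31)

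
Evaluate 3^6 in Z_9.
6 = 4 + 2 (binary 110). Repeated squaring mod 9: 3^1 ≡ 3; 3^2 ≡ 3² = 9 ≡ 0; 3^4 ≡ 0² = 0 ≡ 0. Multiply: 3^6 = 3^4 × 3^2 ≡ 0 × 0 (mod 9): 0 × 0 = 0 ≡ 0. So 3^6 ≡ 0 (mod 9).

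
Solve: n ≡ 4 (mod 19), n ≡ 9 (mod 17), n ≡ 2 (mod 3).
M = 19 × 17 × 3 = 969. M₁ = 51, y₁ ≡ 3 (mod 19). M₂ = 57, y₂ ≡ 3 (mod 17). M₃ = 323, y₃ ≡ 2 (mod 3). n = 4×51×3 + 9×57×3 + 2×323×2 ≡ 536 (mod 969)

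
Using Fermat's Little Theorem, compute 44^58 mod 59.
By Fermat's Little Theorem, 44^{58} ≡ 1 (mod 59) since 59 is prime and gcd(44, 59) = 1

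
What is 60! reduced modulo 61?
By Wilson's theorem, (60)! ≡ -1 ≡ 60 (mod 61)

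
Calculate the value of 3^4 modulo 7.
4 = 4 (binary 100). Repeated squaring mod 7: 3^1 ≡ 3; 3^2 ≡ 3² = 9 ≡ 2; 3^4 ≡ 2² = 4 ≡ 4. So 3^4 ≡ 4 (mod 7).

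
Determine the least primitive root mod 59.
p - 1 = 58 has prime divisors 2, 29. h is a primitive root mod 59 iff h^(58/q) ≢ 1 (mod 59) for each such q.
h = 2: 2^29 ≡ 58, 2^2 ≡ 4 (mod 59); none is 1, so 2 has order 58 and is a primitive root.
The smallest primitive root mod 59 is g = 2.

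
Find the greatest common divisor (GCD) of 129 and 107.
1

Using the Euclidean algorithm:
129 = 1 × 107 + 22
107 = 4 × 22 + 19
22 = 1 × 19 + 3
19 = 6 × 3 + 1
3 = 3 × 1 + 0

GCD(129, 107) = 1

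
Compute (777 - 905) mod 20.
12

(777 - 905) = -128
-128 mod 20 = 12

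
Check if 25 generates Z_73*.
p - 1 = 72 has prime divisors 2, 3. Check 25^(72/q) mod 73 for each: 25^(72/2) = 25^36 ≡ 1, 25^(72/3) = 25^24 ≡ 64 (mod 73). Since 25^36 ≡ 1 (mod 73), the order of 25 divides 36 (in fact the order is 36) ≠ 72, so it is not a primitive root.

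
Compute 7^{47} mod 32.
23

Using successive squaring:
Binary expansion of 47: 101111
Powers of 7 mod 32 (each is the square of the previous):
  7^1 ≡ 7 (mod 32)
  7^2 ≡ 7² = 49 ≡ 17 (mod 32)
  7^4 ≡ 17² = 289 ≡ 1 (mod 32)
  7^8 ≡ 1² = 1 ≡ 1 (mod 32)
  7^16 ≡ 1² = 1 ≡ 1 (mod 32)
  7^32 ≡ 1² = 1 ≡ 1 (mod 32)
47 = 32 + 8 + 4 + 2 + 1, so 7^47 = 7^32 × 7^8 × 7^4 × 7^2 × 7^1 ≡ 1 × 1 × 1 × 17 × 7 (mod 32)
Multiplying step by step:
  1 × 1 = 1 ≡ 1 (mod 32)
  1 × 1 = 1 ≡ 1 (mod 32)
  1 × 17 = 17 ≡ 17 (mod 32)
  17 × 7 = 119 ≡ 23 (mod 32)
Result: 7^47 ≡ 23 (mod 32)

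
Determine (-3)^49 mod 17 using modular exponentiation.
Using Fermat: (-3)^{16} ≡ 1 (mod 17). 49 ≡ 1 (mod 16). So (-3)^{49} ≡ (-3)^{1} ≡ 14 (mod 17)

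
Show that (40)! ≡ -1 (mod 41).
(40)! mod 41 = 40. Since this equals -1 (mod 41), Wilson confirms 41 is prime.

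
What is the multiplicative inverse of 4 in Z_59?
15

Using Extended Euclidean Algorithm:
gcd(4, 59) = 1
Bezout coefficients: 4 × 15 + 59 × -1 = 1
So 4 × 15 ≡ 1 (mod 59)
The inverse is 15 mod 59 = 15
Verification: 4 × 15 = 60 = 1 × 59 + 1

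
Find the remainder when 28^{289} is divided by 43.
By Fermat: 28^{42} ≡ 1 (mod 43). 289 = 6×42 + 37. So 28^{289} ≡ 28^{37} ≡ 26 (mod 43)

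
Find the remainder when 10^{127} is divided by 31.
By Fermat: 10^{30} ≡ 1 (mod 31). 127 = 4×30 + 7. So 10^{127} ≡ 10^{7} ≡ 20 (mod 31)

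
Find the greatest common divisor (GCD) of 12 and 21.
3

Using the Euclidean algorithm:
12 = 0 × 21 + 12
21 = 1 × 12 + 9
12 = 1 × 9 + 3
9 = 3 × 3 + 0

GCD(12, 21) = 3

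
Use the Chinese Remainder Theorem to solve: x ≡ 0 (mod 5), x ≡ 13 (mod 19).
M = 5 × 19 = 95. M₁ = 19, y₁ ≡ 4 (mod 5). M₂ = 5, y₂ ≡ 4 (mod 19). x = 0×19×4 + 13×5×4 ≡ 70 (mod 95)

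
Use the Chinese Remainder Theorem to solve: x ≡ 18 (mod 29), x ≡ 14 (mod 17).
337

Using the Chinese Remainder Theorem:
M = product of moduli = 493
For equation 1: M_1 = 17, 17 ≡ 17 (mod 29), inverse of 17 mod 29 is 12 (check: 17 × 12 = 204 ≡ 1 (mod 29))
For equation 2: M_2 = 29, 29 ≡ 12 (mod 17), inverse of 29 mod 17 is 10 (check: 12 × 10 = 120 ≡ 1 (mod 17))
Combine: x ≡ Σ r_i×M_i×(M_i⁻¹ mod m_i) = 18×17×12 + 14×29×10 = 3672 + 4060 = 7732
7732 mod 493 = 337
x ≡ 337 (mod 493)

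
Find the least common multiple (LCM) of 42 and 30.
210

First find GCD(42, 30) using the Euclidean algorithm:
42 = 1 × 30 + 12
30 = 2 × 12 + 6
12 = 2 × 6 + 0
GCD(42, 30) = 6

LCM formula: LCM(a, b) = (a × b) / GCD(a, b)
LCM(42, 30) = (42 × 30) / 6
LCM(42, 30) = 1260 / 6
LCM(42, 30) = 210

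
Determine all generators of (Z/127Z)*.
Primitive roots mod 127: {3, 6, 7, 12, 14, 23, 29, 39, 43, 45, 46, 48, 53, 55, 56, 57, 58, 65, 67, 78, 83, 85, 86, 91, 92, 93, 96, 97, 101, 106, 109, 110, 112, 114, 116, 118}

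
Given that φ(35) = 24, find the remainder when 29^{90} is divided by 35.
By Euler: 29^{24} ≡ 1 (mod 35) since gcd(29, 35) = 1. 90 = 3×24 + 18. So 29^{90} ≡ 29^{18} ≡ 1 (mod 35)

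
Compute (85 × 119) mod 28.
7

(85 × 119) = 10115
10115 mod 28 = 7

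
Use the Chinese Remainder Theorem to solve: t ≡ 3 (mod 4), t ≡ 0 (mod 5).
M = 4 × 5 = 20. M₁ = 5, y₁ ≡ 1 (mod 4). M₂ = 4, y₂ ≡ 4 (mod 5). t = 3×5×1 + 0×4×4 ≡ 15 (mod 20)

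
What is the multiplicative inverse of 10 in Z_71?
64

Using Extended Euclidean Algorithm:
gcd(10, 71) = 1
Bezout coefficients: 10 × -7 + 71 × 1 = 1
So 10 × -7 ≡ 1 (mod 71)
The inverse is -7 mod 71 = 64
Verification: 10 × 64 = 640 = 9 × 71 + 1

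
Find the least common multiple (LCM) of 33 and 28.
924

First find GCD(33, 28) using the Euclidean algorithm:
33 = 1 × 28 + 5
28 = 5 × 5 + 3
5 = 1 × 3 + 2
3 = 1 × 2 + 1
2 = 2 × 1 + 0
GCD(33, 28) = 1

LCM formula: LCM(a, b) = (a × b) / GCD(a, b)
LCM(33, 28) = (33 × 28) / 1
LCM(33, 28) = 924 / 1
LCM(33, 28) = 924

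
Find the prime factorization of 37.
37

Divide by primes starting from smallest:
37 ÷ 37 = 1

37 = 37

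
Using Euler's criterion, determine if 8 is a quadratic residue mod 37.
By Euler's criterion: 8^{18} ≡ 36 (mod 37). Since this equals -1 (≡ 36), 8 is not a QR.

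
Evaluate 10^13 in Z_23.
Using repeated squaring. 13 = 8 + 4 + 1 (binary 1101). Repeated squaring mod 23: 10^1 ≡ 10; 10^2 ≡ 10² = 100 ≡ 8; 10^4 ≡ 8² = 64 ≡ 18; 10^8 ≡ 18² = 324 ≡ 2. Multiply: 10^13 = 10^8 × 10^4 × 10^1 ≡ 2 × 18 × 10 (mod 23): 2 × 18 = 36 ≡ 13; 13 × 10 = 130 ≡ 15. So 10^13 ≡ 15 (mod 23).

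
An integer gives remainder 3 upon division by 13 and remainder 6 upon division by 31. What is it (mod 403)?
M = 13 × 31 = 403. M₁ = 31, y₁ ≡ 8 (mod 13). M₂ = 13, y₂ ≡ 12 (mod 31). x = 3×31×8 + 6×13×12 ≡ 68 (mod 403). The smallest positive such number is 68.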